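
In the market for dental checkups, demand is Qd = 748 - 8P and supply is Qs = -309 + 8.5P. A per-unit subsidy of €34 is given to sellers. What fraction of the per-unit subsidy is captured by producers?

Pre-subsidy: 748 - 8P = -309 + 8.5P gives P* = 2114/33, Q* = 7772/33.
With the subsidy, sellers receive Ps = Pb + 34 for each unit, where Pb is the price buyers pay.
Supply in terms of Pb becomes Qs = -309 + 8.5(Pb + 34) = -20 + 8.5Pb. Setting this equal to demand: 748 - 8Pb = -20 + 8.5Pb, so Pb = 512/11.
Sellers receive Ps = 512/11 + 34 = 886/11; Q' = 748 − 8·(512/11) = 4132/11.
Buyers' price falls by P* − Pb = 2114/33 − 512/11 = 578/33; sellers' price rises by Ps − P* = 886/11 − 2114/33 = 544/33.
So producers capture (544/33)/34 = 16/33 of each unit of subsidy.

Producer share = 16/33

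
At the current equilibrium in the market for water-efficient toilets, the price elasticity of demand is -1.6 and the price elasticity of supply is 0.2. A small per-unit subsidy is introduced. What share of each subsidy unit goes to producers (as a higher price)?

Producer share = 8/9

For a small subsidy around the equilibrium, the benefit split depends on the relative slopes, which at a point are proportional to the elasticities.
Buyer share = εs/(εs + |εd|) = 0.2/(0.2 + 1.6) = 1/9; seller share = |εd|/(εs + |εd|) = 8/9.
So producers capture 8/9 of the subsidy.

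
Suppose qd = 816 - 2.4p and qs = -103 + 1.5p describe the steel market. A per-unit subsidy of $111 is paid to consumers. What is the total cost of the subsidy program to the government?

Pre-subsidy: 816 - 2.4p = -103 + 1.5p gives p* = 9190/39, q* = 3256/13.
With the rebate, buyers effectively pay pb = ps − 111, where ps is the price sellers receive.
Demand in terms of ps becomes qd = 816 − 2.4(ps − 111) = 1082.4 - 2.4ps. Setting this equal to supply: 1082.4 - 2.4ps = -103 + 1.5ps, so ps = 11854/39.
Buyers pay pb = 11854/39 − 111 = 7525/39; q' = -103 + 1.5·(11854/39) = 4588/13.
Government outlay = subsidy × quantity = 111 × 4588/13 = 509268/13.

Government cost = 509268/13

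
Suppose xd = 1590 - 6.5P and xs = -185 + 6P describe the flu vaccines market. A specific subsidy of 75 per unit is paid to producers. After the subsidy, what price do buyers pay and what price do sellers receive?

Pre-subsidy: 1590 - 6.5P = -185 + 6P gives P* = 142, x* = 667.
With the subsidy, sellers receive Ps = Pb + 75 for each unit, where Pb is the price buyers pay.
Supply in terms of Pb becomes xs = -185 + 6(Pb + 75) = 265 + 6Pb. Setting this equal to demand: 1590 - 6.5Pb = 265 + 6Pb, so Pb = 106.
Sellers receive Ps = 106 + 75 = 181; x' = 1590 − 6.5·106 = 901.

Buyers pay 106; sellers receive 181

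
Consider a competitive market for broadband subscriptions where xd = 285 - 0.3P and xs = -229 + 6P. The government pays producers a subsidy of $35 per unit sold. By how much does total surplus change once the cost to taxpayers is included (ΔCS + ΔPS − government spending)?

Net change in total surplus = -$175

Pre-subsidy: 285 - 0.3P = -229 + 6P gives P* = 5140/63, x* = 5471/21.
With the subsidy, sellers receive Ps = Pb + 35 for each unit, where Pb is the price buyers pay.
Supply in terms of Pb becomes xs = -229 + 6(Pb + 35) = -19 + 6Pb. Setting this equal to demand: 285 - 0.3Pb = -19 + 6Pb, so Pb = 3040/63.
Sellers receive Ps = 3040/63 + 35 = 5245/63; x' = 285 − 0.3·(3040/63) = 5681/21.
ΔCS = ½(5471/21 + 5681/21)(5140/63 − 3040/63) = 557600/63; ΔPS = ½(5471/21 + 5681/21)(5245/63 − 5140/63) = 27880/63.
Government spending = 35 × 5681/21 = 28405/3.
Net change = 557600/63 + 27880/63 − 28405/3 = -175. The loss equals the DWL triangle ½·35·10.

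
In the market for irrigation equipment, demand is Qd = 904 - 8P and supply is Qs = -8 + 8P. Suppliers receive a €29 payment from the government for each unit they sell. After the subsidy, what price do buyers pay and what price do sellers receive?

Pre-subsidy: 904 - 8P = -8 + 8P gives P* = 57, Q* = 448.
With the subsidy, sellers receive Ps = Pb + 29 for each unit, where Pb is the price buyers pay.
Supply in terms of Pb becomes Qs = -8 + 8(Pb + 29) = 224 + 8Pb. Setting this equal to demand: 904 - 8Pb = 224 + 8Pb, so Pb = 42.5.
Sellers receive Ps = 42.5 + 29 = 71.5; Q' = 904 − 8·42.5 = 564.

Buyers pay €42.5; sellers receive €71.5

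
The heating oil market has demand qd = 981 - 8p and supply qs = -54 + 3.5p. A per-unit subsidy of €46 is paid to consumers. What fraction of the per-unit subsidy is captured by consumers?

Pre-subsidy: 981 - 8p = -54 + 3.5p gives p* = 90, q* = 261.
With the rebate, buyers effectively pay pb = ps − 46, where ps is the price sellers receive.
Demand in terms of ps becomes qd = 981 − 8(ps − 46) = 1349 - 8ps. Setting this equal to supply: 1349 - 8ps = -54 + 3.5ps, so ps = 122.
Buyers pay pb = 122 − 46 = 76; q' = -54 + 3.5·122 = 373.
Buyers' price falls by p* − pb = 90 − 76 = 14; sellers' price rises by ps − p* = 122 − 90 = 32.
So consumers capture 14/46 = 7/23 of each unit of subsidy.

Consumer share = 7/23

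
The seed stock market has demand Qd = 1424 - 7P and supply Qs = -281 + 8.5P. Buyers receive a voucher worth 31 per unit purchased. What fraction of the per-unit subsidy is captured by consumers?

Pre-subsidy: 1424 - 7P = -281 + 8.5P gives P* = 110, Q* = 654.
With the rebate, buyers effectively pay Pb = Ps − 31, where Ps is the price sellers receive.
Demand in terms of Ps becomes Qd = 1424 − 7(Ps − 31) = 1641 - 7Ps. Setting this equal to supply: 1641 - 7Ps = -281 + 8.5Ps, so Ps = 124.
Buyers pay Pb = 124 − 31 = 93; Q' = -281 + 8.5·124 = 773.
Buyers' price falls by P* − Pb = 110 − 93 = 17; sellers' price rises by Ps − P* = 124 − 110 = 14.
So consumers capture 17/31 = 17/31 of each unit of subsidy.

Consumer share = 17/31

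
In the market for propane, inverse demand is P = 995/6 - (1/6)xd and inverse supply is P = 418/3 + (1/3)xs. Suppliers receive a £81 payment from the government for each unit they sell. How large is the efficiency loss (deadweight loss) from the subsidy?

Deadweight loss = £6561

Pre-subsidy: 995/6 - (1/6)x = 418/3 + (1/3)x gives x* = 53 and P* = 157.
With the subsidy, sellers receive Ps = Pb + 81 for each unit, where Pb is the price buyers pay.
On the curves, Pb = 995/6 - (1/6)x and Ps = 418/3 + (1/3)x; the wedge Ps − Pb = 81 gives 418/3 + (1/3)x − (995/6 - (1/6)x) = 81, so x' = 215.
Then Pb = 995/6 − (1/6)·215 = 130 and Ps = 418/3 + (1/3)·215 = 211.
The subsidy expands output by 215 − 53 = 162 past the efficient level; on those units the gap between marginal cost and willingness to pay runs from 0 up to 81.
DWL = ½ × 81 × 162 = 6561.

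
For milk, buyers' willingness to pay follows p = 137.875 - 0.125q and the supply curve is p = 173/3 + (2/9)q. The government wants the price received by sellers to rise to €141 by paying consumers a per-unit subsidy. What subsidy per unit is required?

Required subsidy s = €50 per unit

At a seller price of 141, quantity supplied is -259.5 + 4.5·141 = 375.
Buyers absorb 375 only when they pay pb = 137.875 − 0.125·375 = 91.
s = ps − pb = 141 − 91 = 50.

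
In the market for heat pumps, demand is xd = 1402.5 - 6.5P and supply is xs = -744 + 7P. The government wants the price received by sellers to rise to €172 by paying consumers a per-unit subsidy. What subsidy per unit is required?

Required subsidy s = €27 per unit

At a seller price of 172, quantity supplied is -744 + 7·172 = 460.
Buyers absorb 460 only when they pay Pb with 1402.5 − 6.5·Pb = 460, i.e. Pb = 145.
s = Ps − Pb = 172 − 145 = 27.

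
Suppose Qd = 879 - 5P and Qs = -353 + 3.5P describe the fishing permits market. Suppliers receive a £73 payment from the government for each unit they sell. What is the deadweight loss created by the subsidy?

Pre-subsidy: 879 - 5P = -353 + 3.5P gives P* = 2464/17, Q* = 2623/17.
With the subsidy, sellers receive Ps = Pb + 73 for each unit, where Pb is the price buyers pay.
Supply in terms of Pb becomes Qs = -353 + 3.5(Pb + 73) = -97.5 + 3.5Pb. Setting this equal to demand: 879 - 5Pb = -97.5 + 3.5Pb, so Pb = 1953/17.
Sellers receive Ps = 1953/17 + 73 = 3194/17; Q' = 879 − 5·(1953/17) = 5178/17.
The subsidy expands output by 5178/17 − 2623/17 = 2555/17 past the efficient level; on those units the gap between marginal cost and willingness to pay runs from 0 up to 73.
DWL = ½ × 73 × 2555/17 = 186515/34.

Deadweight loss = 186515/34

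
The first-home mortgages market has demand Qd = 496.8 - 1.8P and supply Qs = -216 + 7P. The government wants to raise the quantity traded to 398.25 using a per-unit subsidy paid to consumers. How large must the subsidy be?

At Q = 398.25, invert demand for the buyer price: Pb = (496.8 − 398.25)/1.8 = 54.75; invert supply for the seller price: Ps = (398.25 − (-216))/7 = 87.75.
The subsidy must fill the gap: s = Ps − Pb = 87.75 − 54.75 = 33.

Required subsidy s = 33 per unit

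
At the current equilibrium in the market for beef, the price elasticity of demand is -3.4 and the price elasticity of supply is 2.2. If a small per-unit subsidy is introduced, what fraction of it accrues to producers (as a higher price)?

For a small subsidy around the equilibrium, the benefit split depends on the relative slopes, which at a point are proportional to the elasticities.
Buyer share = εs/(εs + |εd|) = 2.2/(2.2 + 3.4) = 11/28; seller share = |εd|/(εs + |εd|) = 17/28.
So producers capture 17/28 of the subsidy.

Producer share = 17/28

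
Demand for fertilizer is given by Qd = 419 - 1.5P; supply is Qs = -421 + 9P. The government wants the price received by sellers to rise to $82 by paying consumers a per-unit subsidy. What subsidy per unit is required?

At a seller price of 82, quantity supplied is -421 + 9·82 = 317.
Buyers absorb 317 only when they pay Pb with 419 − 1.5·Pb = 317, i.e. Pb = 68.
s = Ps − Pb = 82 − 68 = 14.

Required subsidy s = $14 per unit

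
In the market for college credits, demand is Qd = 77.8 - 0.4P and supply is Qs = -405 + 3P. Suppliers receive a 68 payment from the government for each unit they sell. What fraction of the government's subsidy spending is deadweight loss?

Pre-subsidy: 77.8 - 0.4P = -405 + 3P gives P* = 142, Q* = 21.
With the subsidy, sellers receive Ps = Pb + 68 for each unit, where Pb is the price buyers pay.
Supply in terms of Pb becomes Qs = -405 + 3(Pb + 68) = -201 + 3Pb. Setting this equal to demand: 77.8 - 0.4Pb = -201 + 3Pb, so Pb = 82.
Sellers receive Ps = 82 + 68 = 150; Q' = 77.8 − 0.4·82 = 45.
ΔCS = ½(21 + 45)(142 − 82) = 1980; ΔPS = ½(21 + 45)(150 − 142) = 264.
Government spending = 68 × 45 = 3060.
DWL = ½ × 68 × (45 − 21) = 816; fraction = 816 / 3060 = 4/15.

DWL / government spending = 4/15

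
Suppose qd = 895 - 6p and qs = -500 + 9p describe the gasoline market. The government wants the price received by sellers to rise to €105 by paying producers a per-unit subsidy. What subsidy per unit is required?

At a seller price of 105, quantity supplied is -500 + 9·105 = 445.
Buyers absorb 445 only when they pay pb with 895 − 6·pb = 445, i.e. pb = 75.
s = ps − pb = 105 − 75 = 30.

Required subsidy s = €30 per unit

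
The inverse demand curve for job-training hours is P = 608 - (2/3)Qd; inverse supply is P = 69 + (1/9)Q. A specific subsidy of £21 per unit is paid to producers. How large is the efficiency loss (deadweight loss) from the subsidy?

Pre-subsidy: 608 - (2/3)Q = 69 + (1/9)Q gives Q* = 693 and P* = 146.
With the subsidy, sellers receive Ps = Pb + 21 for each unit, where Pb is the price buyers pay.
On the curves, Pb = 608 - (2/3)Q and Ps = 69 + (1/9)Q; the wedge Ps − Pb = 21 gives 69 + (1/9)Q − (608 - (2/3)Q) = 21, so Q' = 720.
Then Pb = 608 − (2/3)·720 = 128 and Ps = 69 + (1/9)·720 = 149.
The subsidy expands output by 720 − 693 = 27 past the efficient level; on those units the gap between marginal cost and willingness to pay runs from 0 up to 21.
DWL = ½ × 21 × 27 = 283.5.

Deadweight loss = £283.5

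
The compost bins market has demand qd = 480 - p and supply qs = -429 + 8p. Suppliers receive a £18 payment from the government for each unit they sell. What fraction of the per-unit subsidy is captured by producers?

Producer share = 1/9

Pre-subsidy: 480 - p = -429 + 8p gives p* = 101, q* = 379.
With the subsidy, sellers receive ps = pb + 18 for each unit, where pb is the price buyers pay.
Supply in terms of pb becomes qs = -429 + 8(pb + 18) = -285 + 8pb. Setting this equal to demand: 480 - pb = -285 + 8pb, so pb = 85.
Sellers receive ps = 85 + 18 = 103; q' = 480 − 1·85 = 395.
Buyers' price falls by p* − pb = 101 − 85 = 16; sellers' price rises by ps − p* = 103 − 101 = 2.
So producers capture 2/18 = 1/9 of each unit of subsidy.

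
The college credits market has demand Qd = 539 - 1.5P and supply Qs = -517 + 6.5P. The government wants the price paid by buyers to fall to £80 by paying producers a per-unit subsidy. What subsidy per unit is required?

Required subsidy s = £64 per unit

At a buyer price of 80, quantity demanded is 539 − 1.5·80 = 419.
Sellers supply 419 only when they receive Ps with -517 + 6.5·Ps = 419, i.e. Ps = 144.
s = Ps − Pb = 144 − 80 = 64.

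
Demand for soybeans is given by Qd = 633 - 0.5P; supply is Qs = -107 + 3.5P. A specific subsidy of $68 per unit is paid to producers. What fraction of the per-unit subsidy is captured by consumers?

Pre-subsidy: 633 - 0.5P = -107 + 3.5P gives P* = 185, Q* = 540.5.
With the subsidy, sellers receive Ps = Pb + 68 for each unit, where Pb is the price buyers pay.
Supply in terms of Pb becomes Qs = -107 + 3.5(Pb + 68) = 131 + 3.5Pb. Setting this equal to demand: 633 - 0.5Pb = 131 + 3.5Pb, so Pb = 125.5.
Sellers receive Ps = 125.5 + 68 = 193.5; Q' = 633 − 0.5·125.5 = 570.25.
Buyers' price falls by P* − Pb = 185 − 125.5 = 59.5; sellers' price rises by Ps − P* = 193.5 − 185 = 8.5.
So consumers capture 59.5/68 = 0.875 of each unit of subsidy.

Consumer share = 0.875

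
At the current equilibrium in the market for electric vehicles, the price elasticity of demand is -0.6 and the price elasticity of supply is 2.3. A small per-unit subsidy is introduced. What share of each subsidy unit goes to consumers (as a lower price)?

For a small subsidy around the equilibrium, the benefit split depends on the relative slopes, which at a point are proportional to the elasticities.
Buyer share = εs/(εs + |εd|) = 2.3/(2.3 + 0.6) = 23/29; seller share = |εd|/(εs + |εd|) = 6/29.

Consumer share = 23/29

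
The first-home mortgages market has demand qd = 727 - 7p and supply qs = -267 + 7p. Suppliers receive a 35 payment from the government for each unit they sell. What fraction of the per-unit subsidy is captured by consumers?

Pre-subsidy: 727 - 7p = -267 + 7p gives p* = 71, q* = 230.
With the subsidy, sellers receive ps = pb + 35 for each unit, where pb is the price buyers pay.
Supply in terms of pb becomes qs = -267 + 7(pb + 35) = -22 + 7pb. Setting this equal to demand: 727 - 7pb = -22 + 7pb, so pb = 53.5.
Sellers receive ps = 53.5 + 35 = 88.5; q' = 727 − 7·53.5 = 352.5.
Buyers' price falls by p* − pb = 71 − 53.5 = 17.5; sellers' price rises by ps − p* = 88.5 − 71 = 17.5.
So consumers capture 17.5/35 = 0.5 of each unit of subsidy.

Consumer share = 0.5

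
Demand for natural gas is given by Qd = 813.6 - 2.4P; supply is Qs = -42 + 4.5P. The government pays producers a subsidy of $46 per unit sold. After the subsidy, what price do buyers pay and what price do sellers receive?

Buyers pay $94; sellers receive $140

Pre-subsidy: 813.6 - 2.4P = -42 + 4.5P gives P* = 124, Q* = 516.
With the subsidy, sellers receive Ps = Pb + 46 for each unit, where Pb is the price buyers pay.
Supply in terms of Pb becomes Qs = -42 + 4.5(Pb + 46) = 165 + 4.5Pb. Setting this equal to demand: 813.6 - 2.4Pb = 165 + 4.5Pb, so Pb = 94.
Sellers receive Ps = 94 + 46 = 140; Q' = 813.6 − 2.4·94 = 588.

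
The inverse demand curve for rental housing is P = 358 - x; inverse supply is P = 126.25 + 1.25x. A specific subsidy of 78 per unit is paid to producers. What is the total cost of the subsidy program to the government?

Government cost = 10738

Pre-subsidy: 358 - x = 126.25 + 1.25x gives x* = 103 and P* = 255.
With the subsidy, sellers receive Ps = Pb + 78 for each unit, where Pb is the price buyers pay.
On the curves, Pb = 358 - x and Ps = 126.25 + 1.25x; the wedge Ps − Pb = 78 gives 126.25 + 1.25x − (358 - x) = 78, so x' = 413/3.
Then Pb = 358 − 1·(413/3) = 661/3 and Ps = 126.25 + 1.25·(413/3) = 895/3.
Government outlay = subsidy × quantity = 78 × 413/3 = 10738.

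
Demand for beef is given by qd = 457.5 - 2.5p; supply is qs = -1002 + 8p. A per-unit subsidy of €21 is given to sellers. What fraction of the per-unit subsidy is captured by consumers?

Pre-subsidy: 457.5 - 2.5p = -1002 + 8p gives p* = 139, q* = 110.
With the subsidy, sellers receive ps = pb + 21 for each unit, where pb is the price buyers pay.
Supply in terms of pb becomes qs = -1002 + 8(pb + 21) = -834 + 8pb. Setting this equal to demand: 457.5 - 2.5pb = -834 + 8pb, so pb = 123.
Sellers receive ps = 123 + 21 = 144; q' = 457.5 − 2.5·123 = 150.
Buyers' price falls by p* − pb = 139 − 123 = 16; sellers' price rises by ps − p* = 144 − 139 = 5.
So consumers capture 16/21 = 16/21 of each unit of subsidy.

Consumer share = 16/21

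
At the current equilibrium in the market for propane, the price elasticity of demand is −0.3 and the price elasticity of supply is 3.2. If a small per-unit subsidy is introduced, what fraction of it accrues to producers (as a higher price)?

For a small subsidy around the equilibrium, the benefit split depends on the relative slopes, which at a point are proportional to the elasticities.
Buyer share = εs/(εs + |εd|) = 3.2/(3.2 + 0.3) = 32/35; seller share = |εd|/(εs + |εd|) = 3/35.
So producers capture 3/35 of the subsidy.

Producer share = 3/35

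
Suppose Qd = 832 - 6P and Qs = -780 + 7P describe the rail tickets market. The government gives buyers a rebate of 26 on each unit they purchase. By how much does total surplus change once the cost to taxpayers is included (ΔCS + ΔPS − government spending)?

Net change in total surplus = -1092

Pre-subsidy: 832 - 6P = -780 + 7P gives P* = 124, Q* = 88.
With the rebate, buyers effectively pay Pb = Ps − 26, where Ps is the price sellers receive.
Demand in terms of Ps becomes Qd = 832 − 6(Ps − 26) = 988 - 6Ps. Setting this equal to supply: 988 - 6Ps = -780 + 7Ps, so Ps = 136.
Buyers pay Pb = 136 − 26 = 110; Q' = -780 + 7·136 = 172.
ΔCS = ½(88 + 172)(124 − 110) = 1820; ΔPS = ½(88 + 172)(136 − 124) = 1560.
Government spending = 26 × 172 = 4472.
Net change = 1820 + 1560 − 4472 = -1092. The loss equals the DWL triangle ½·26·84.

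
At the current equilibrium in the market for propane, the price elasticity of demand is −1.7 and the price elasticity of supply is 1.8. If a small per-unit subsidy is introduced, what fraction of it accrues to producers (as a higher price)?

Producer share = 17/35

For a small subsidy around the equilibrium, the benefit split depends on the relative slopes, which at a point are proportional to the elasticities.
Buyer share = εs/(εs + |εd|) = 1.8/(1.8 + 1.7) = 18/35; seller share = |εd|/(εs + |εd|) = 17/35.
So producers capture 17/35 of the subsidy.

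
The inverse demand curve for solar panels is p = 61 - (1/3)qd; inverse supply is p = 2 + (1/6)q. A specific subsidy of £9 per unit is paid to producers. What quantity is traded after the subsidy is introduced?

Pre-subsidy: 61 - (1/3)q = 2 + (1/6)q gives q* = 118 and p* = 65/3.
With the subsidy, sellers receive ps = pb + 9 for each unit, where pb is the price buyers pay.
On the curves, pb = 61 - (1/3)q and ps = 2 + (1/6)q; the wedge ps − pb = 9 gives 2 + (1/6)q − (61 - (1/3)q) = 9, so q' = 136.
Then pb = 61 − (1/3)·136 = 47/3 and ps = 2 + (1/6)·136 = 74/3.

q' = 136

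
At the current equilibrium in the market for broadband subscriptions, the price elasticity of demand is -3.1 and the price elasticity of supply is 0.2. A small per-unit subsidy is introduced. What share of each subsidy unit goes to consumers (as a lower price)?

Consumer share = 2/33

For a small subsidy around the equilibrium, the benefit split depends on the relative slopes, which at a point are proportional to the elasticities.
Buyer share = εs/(εs + |εd|) = 0.2/(0.2 + 3.1) = 2/33; seller share = |εd|/(εs + |εd|) = 31/33.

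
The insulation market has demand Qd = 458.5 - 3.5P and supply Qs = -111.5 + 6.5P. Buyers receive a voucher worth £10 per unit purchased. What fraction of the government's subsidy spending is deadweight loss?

DWL / government spending = 13/322

Pre-subsidy: 458.5 - 3.5P = -111.5 + 6.5P gives P* = 57, Q* = 259.
With the rebate, buyers effectively pay Pb = Ps − 10, where Ps is the price sellers receive.
Demand in terms of Ps becomes Qd = 458.5 − 3.5(Ps − 10) = 493.5 - 3.5Ps. Setting this equal to supply: 493.5 - 3.5Ps = -111.5 + 6.5Ps, so Ps = 60.5.
Buyers pay Pb = 60.5 − 10 = 50.5; Q' = -111.5 + 6.5·60.5 = 281.75.
ΔCS = ½(259 + 281.75)(57 − 50.5) = 1757.4375; ΔPS = ½(259 + 281.75)(60.5 − 57) = 946.3125.
Government spending = 10 × 281.75 = 2817.5.
DWL = ½ × 10 × (281.75 − 259) = 113.75; fraction = 113.75 / 2817.5 = 13/322.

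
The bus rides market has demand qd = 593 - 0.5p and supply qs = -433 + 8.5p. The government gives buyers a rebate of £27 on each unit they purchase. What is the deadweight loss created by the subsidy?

Deadweight loss = £172.125

Pre-subsidy: 593 - 0.5p = -433 + 8.5p gives p* = 114, q* = 536.
With the rebate, buyers effectively pay pb = ps − 27, where ps is the price sellers receive.
Demand in terms of ps becomes qd = 593 − 0.5(ps − 27) = 606.5 - 0.5ps. Setting this equal to supply: 606.5 - 0.5ps = -433 + 8.5ps, so ps = 115.5.
Buyers pay pb = 115.5 − 27 = 88.5; q' = -433 + 8.5·115.5 = 548.75.
The subsidy expands output by 548.75 − 536 = 12.75 past the efficient level; on those units the gap between marginal cost and willingness to pay runs from 0 up to 27.
DWL = ½ × 27 × 12.75 = 172.125.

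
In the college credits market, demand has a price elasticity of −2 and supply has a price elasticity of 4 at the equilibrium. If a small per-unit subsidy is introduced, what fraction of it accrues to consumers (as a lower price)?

Consumer share = 2/3

For a small subsidy around the equilibrium, the benefit split depends on the relative slopes, which at a point are proportional to the elasticities.
Buyer share = εs/(εs + |εd|) = 4/(4 + 2) = 2/3; seller share = |εd|/(εs + |εd|) = 1/3.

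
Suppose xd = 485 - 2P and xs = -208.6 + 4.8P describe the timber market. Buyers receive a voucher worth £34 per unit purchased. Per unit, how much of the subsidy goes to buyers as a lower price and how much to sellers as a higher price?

Buyers gain £24 per unit; sellers gain £10 per unit

Pre-subsidy: 485 - 2P = -208.6 + 4.8P gives P* = 102, x* = 281.
With the rebate, buyers effectively pay Pb = Ps − 34, where Ps is the price sellers receive.
Demand in terms of Ps becomes xd = 485 − 2(Ps − 34) = 553 - 2Ps. Setting this equal to supply: 553 - 2Ps = -208.6 + 4.8Ps, so Ps = 112.
Buyers pay Pb = 112 − 34 = 78; x' = -208.6 + 4.8·112 = 329.
Buyers' price falls by P* − Pb = 102 − 78 = 24; sellers' price rises by Ps − P* = 112 − 102 = 10.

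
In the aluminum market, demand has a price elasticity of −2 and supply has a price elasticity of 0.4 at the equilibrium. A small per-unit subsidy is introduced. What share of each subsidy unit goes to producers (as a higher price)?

For a small subsidy around the equilibrium, the benefit split depends on the relative slopes, which at a point are proportional to the elasticities.
Buyer share = εs/(εs + |εd|) = 0.4/(0.4 + 2) = 1/6; seller share = |εd|/(εs + |εd|) = 5/6.
So producers capture 5/6 of the subsidy.

Producer share = 5/6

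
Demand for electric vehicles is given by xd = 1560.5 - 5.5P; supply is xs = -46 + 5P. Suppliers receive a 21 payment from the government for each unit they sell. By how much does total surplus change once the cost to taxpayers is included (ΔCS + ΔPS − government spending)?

Net change in total surplus = -577.5

Pre-subsidy: 1560.5 - 5.5P = -46 + 5P gives P* = 153, x* = 719.
With the subsidy, sellers receive Ps = Pb + 21 for each unit, where Pb is the price buyers pay.
Supply in terms of Pb becomes xs = -46 + 5(Pb + 21) = 59 + 5Pb. Setting this equal to demand: 1560.5 - 5.5Pb = 59 + 5Pb, so Pb = 143.
Sellers receive Ps = 143 + 21 = 164; x' = 1560.5 − 5.5·143 = 774.
ΔCS = ½(719 + 774)(153 − 143) = 7465; ΔPS = ½(719 + 774)(164 − 153) = 8211.5.
Government spending = 21 × 774 = 16254.
Net change = 7465 + 8211.5 − 16254 = -577.5. The loss equals the DWL triangle ½·21·55.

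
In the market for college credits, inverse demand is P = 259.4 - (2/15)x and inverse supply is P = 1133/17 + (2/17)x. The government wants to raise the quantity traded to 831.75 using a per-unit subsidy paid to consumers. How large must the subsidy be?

At x = 831.75, from the demand curve buyers pay Pb = 259.4 − (2/15)·831.75 = 148.5; from the supply curve sellers need Ps = 1133/17 + (2/17)·831.75 = 164.5.
The subsidy must fill the gap: s = Ps − Pb = 164.5 − 148.5 = 16.

Required subsidy s = 16 per unit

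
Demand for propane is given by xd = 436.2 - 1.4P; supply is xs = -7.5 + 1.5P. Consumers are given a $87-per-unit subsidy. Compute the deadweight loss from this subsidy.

Pre-subsidy: 436.2 - 1.4P = -7.5 + 1.5P gives P* = 153, x* = 222.
With the rebate, buyers effectively pay Pb = Ps − 87, where Ps is the price sellers receive.
Demand in terms of Ps becomes xd = 436.2 − 1.4(Ps − 87) = 558 - 1.4Ps. Setting this equal to supply: 558 - 1.4Ps = -7.5 + 1.5Ps, so Ps = 195.
Buyers pay Pb = 195 − 87 = 108; x' = -7.5 + 1.5·195 = 285.
The subsidy expands output by 285 − 222 = 63 past the efficient level; on those units the gap between marginal cost and willingness to pay runs from 0 up to 87.
DWL = ½ × 87 × 63 = 2740.5.

Deadweight loss = $2740.5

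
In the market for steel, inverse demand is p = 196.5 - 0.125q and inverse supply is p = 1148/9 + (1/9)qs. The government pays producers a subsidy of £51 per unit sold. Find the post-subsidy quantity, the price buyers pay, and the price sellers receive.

q' = 508; buyers pay £133; sellers receive £184

Pre-subsidy: 196.5 - 0.125q = 1148/9 + (1/9)q gives q* = 292 and p* = 160.
With the subsidy, sellers receive ps = pb + 51 for each unit, where pb is the price buyers pay.
On the curves, pb = 196.5 - 0.125q and ps = 1148/9 + (1/9)q; the wedge ps − pb = 51 gives 1148/9 + (1/9)q − (196.5 - 0.125q) = 51, so q' = 508.
Then pb = 196.5 − 0.125·508 = 133 and ps = 1148/9 + (1/9)·508 = 184.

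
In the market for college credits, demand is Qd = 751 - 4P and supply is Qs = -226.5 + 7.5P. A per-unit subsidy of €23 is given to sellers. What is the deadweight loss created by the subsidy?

Deadweight loss = €690

Pre-subsidy: 751 - 4P = -226.5 + 7.5P gives P* = 85, Q* = 411.
With the subsidy, sellers receive Ps = Pb + 23 for each unit, where Pb is the price buyers pay.
Supply in terms of Pb becomes Qs = -226.5 + 7.5(Pb + 23) = -54 + 7.5Pb. Setting this equal to demand: 751 - 4Pb = -54 + 7.5Pb, so Pb = 70.
Sellers receive Ps = 70 + 23 = 93; Q' = 751 − 4·70 = 471.
The subsidy expands output by 471 − 411 = 60 past the efficient level; on those units the gap between marginal cost and willingness to pay runs from 0 up to 23.
DWL = ½ × 23 × 60 = 690.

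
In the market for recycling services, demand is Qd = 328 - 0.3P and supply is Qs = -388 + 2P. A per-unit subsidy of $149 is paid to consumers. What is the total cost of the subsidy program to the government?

Government cost = 937210/23

Pre-subsidy: 328 - 0.3P = -388 + 2P gives P* = 7160/23, Q* = 5396/23.
With the rebate, buyers effectively pay Pb = Ps − 149, where Ps is the price sellers receive.
Demand in terms of Ps becomes Qd = 328 − 0.3(Ps − 149) = 372.7 - 0.3Ps. Setting this equal to supply: 372.7 - 0.3Ps = -388 + 2Ps, so Ps = 7607/23.
Buyers pay Pb = 7607/23 − 149 = 4180/23; Q' = -388 + 2·(7607/23) = 6290/23.
Government outlay = subsidy × quantity = 149 × 6290/23 = 937210/23.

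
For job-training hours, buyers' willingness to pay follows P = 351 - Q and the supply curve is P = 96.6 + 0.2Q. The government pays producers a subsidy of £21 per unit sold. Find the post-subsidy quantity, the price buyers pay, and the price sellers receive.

Q' = 229.5; buyers pay £121.5; sellers receive £142.5

Pre-subsidy: 351 - Q = 96.6 + 0.2Q gives Q* = 212 and P* = 139.
With the subsidy, sellers receive Ps = Pb + 21 for each unit, where Pb is the price buyers pay.
On the curves, Pb = 351 - Q and Ps = 96.6 + 0.2Q; the wedge Ps − Pb = 21 gives 96.6 + 0.2Q − (351 - Q) = 21, so Q' = 229.5.
Then Pb = 351 − 1·229.5 = 121.5 and Ps = 96.6 + 0.2·229.5 = 142.5.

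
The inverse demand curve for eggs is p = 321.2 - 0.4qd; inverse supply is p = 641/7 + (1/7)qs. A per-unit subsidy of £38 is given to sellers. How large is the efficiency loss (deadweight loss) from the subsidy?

Deadweight loss = £1330

Pre-subsidy: 321.2 - 0.4q = 641/7 + (1/7)q gives q* = 423 and p* = 152.
With the subsidy, sellers receive ps = pb + 38 for each unit, where pb is the price buyers pay.
On the curves, pb = 321.2 - 0.4q and ps = 641/7 + (1/7)q; the wedge ps − pb = 38 gives 641/7 + (1/7)q − (321.2 - 0.4q) = 38, so q' = 493.
Then pb = 321.2 − 0.4·493 = 124 and ps = 641/7 + (1/7)·493 = 162.
The subsidy expands output by 493 − 423 = 70 past the efficient level; on those units the gap between marginal cost and willingness to pay runs from 0 up to 38.
DWL = ½ × 38 × 70 = 1330.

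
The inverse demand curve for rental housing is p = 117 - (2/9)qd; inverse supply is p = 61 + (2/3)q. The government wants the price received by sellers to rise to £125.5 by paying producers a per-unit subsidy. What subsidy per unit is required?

Required subsidy s = £30 per unit

At a seller price of 125.5, quantity supplied is -91.5 + 1.5·125.5 = 96.75.
Buyers absorb 96.75 only when they pay pb = 117 − (2/9)·96.75 = 95.5.
s = ps − pb = 125.5 − 95.5 = 30.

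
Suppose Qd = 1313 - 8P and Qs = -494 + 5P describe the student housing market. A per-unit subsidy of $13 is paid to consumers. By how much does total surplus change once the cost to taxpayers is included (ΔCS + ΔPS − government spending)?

Pre-subsidy: 1313 - 8P = -494 + 5P gives P* = 139, Q* = 201.
With the rebate, buyers effectively pay Pb = Ps − 13, where Ps is the price sellers receive.
Demand in terms of Ps becomes Qd = 1313 − 8(Ps − 13) = 1417 - 8Ps. Setting this equal to supply: 1417 - 8Ps = -494 + 5Ps, so Ps = 147.
Buyers pay Pb = 147 − 13 = 134; Q' = -494 + 5·147 = 241.
ΔCS = ½(201 + 241)(139 − 134) = 1105; ΔPS = ½(201 + 241)(147 − 139) = 1768.
Government spending = 13 × 241 = 3133.
Net change = 1105 + 1768 − 3133 = -260. The loss equals the DWL triangle ½·13·40.

Net change in total surplus = -$260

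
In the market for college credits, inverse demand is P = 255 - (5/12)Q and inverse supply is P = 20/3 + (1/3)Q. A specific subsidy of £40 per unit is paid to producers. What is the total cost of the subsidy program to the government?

Pre-subsidy: 255 - (5/12)Q = 20/3 + (1/3)Q gives Q* = 2980/9 and P* = 3160/27.
With the subsidy, sellers receive Ps = Pb + 40 for each unit, where Pb is the price buyers pay.
On the curves, Pb = 255 - (5/12)Q and Ps = 20/3 + (1/3)Q; the wedge Ps − Pb = 40 gives 20/3 + (1/3)Q − (255 - (5/12)Q) = 40, so Q' = 3460/9.
Then Pb = 255 − (5/12)·(3460/9) = 2560/27 and Ps = 20/3 + (1/3)·(3460/9) = 3640/27.
Government outlay = subsidy × quantity = 40 × 3460/9 = 138400/9.

Government cost = 138400/9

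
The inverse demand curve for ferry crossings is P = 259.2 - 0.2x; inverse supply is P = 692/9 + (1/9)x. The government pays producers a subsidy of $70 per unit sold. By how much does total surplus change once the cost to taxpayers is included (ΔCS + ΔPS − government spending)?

Net change in total surplus = -$7875

Pre-subsidy: 259.2 - 0.2x = 692/9 + (1/9)x gives x* = 586 and P* = 142.
With the subsidy, sellers receive Ps = Pb + 70 for each unit, where Pb is the price buyers pay.
On the curves, Pb = 259.2 - 0.2x and Ps = 692/9 + (1/9)x; the wedge Ps − Pb = 70 gives 692/9 + (1/9)x − (259.2 - 0.2x) = 70, so x' = 811.
Then Pb = 259.2 − 0.2·811 = 97 and Ps = 692/9 + (1/9)·811 = 167.
ΔCS = ½(586 + 811)(142 − 97) = 31432.5; ΔPS = ½(586 + 811)(167 − 142) = 17462.5.
Government spending = 70 × 811 = 56770.
Net change = 31432.5 + 17462.5 − 56770 = -7875. The loss equals the DWL triangle ½·70·225.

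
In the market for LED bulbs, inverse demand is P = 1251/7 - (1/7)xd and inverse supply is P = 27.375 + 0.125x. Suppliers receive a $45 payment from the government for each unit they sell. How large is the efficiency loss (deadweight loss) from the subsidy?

Deadweight loss = $3780

Pre-subsidy: 1251/7 - (1/7)x = 27.375 + 0.125x gives x* = 565 and P* = 98.
With the subsidy, sellers receive Ps = Pb + 45 for each unit, where Pb is the price buyers pay.
On the curves, Pb = 1251/7 - (1/7)x and Ps = 27.375 + 0.125x; the wedge Ps − Pb = 45 gives 27.375 + 0.125x − (1251/7 - (1/7)x) = 45, so x' = 733.
Then Pb = 1251/7 − (1/7)·733 = 74 and Ps = 27.375 + 0.125·733 = 119.
The subsidy expands output by 733 − 565 = 168 past the efficient level; on those units the gap between marginal cost and willingness to pay runs from 0 up to 45.
DWL = ½ × 45 × 168 = 3780.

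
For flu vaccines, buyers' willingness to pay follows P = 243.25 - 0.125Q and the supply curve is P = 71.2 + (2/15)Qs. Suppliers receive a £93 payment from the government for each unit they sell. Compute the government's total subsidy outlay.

Government cost = £95418

Pre-subsidy: 243.25 - 0.125Q = 71.2 + (2/15)Q gives Q* = 666 and P* = 160.
With the subsidy, sellers receive Ps = Pb + 93 for each unit, where Pb is the price buyers pay.
On the curves, Pb = 243.25 - 0.125Q and Ps = 71.2 + (2/15)Q; the wedge Ps − Pb = 93 gives 71.2 + (2/15)Q − (243.25 - 0.125Q) = 93, so Q' = 1026.
Then Pb = 243.25 − 0.125·1026 = 115 and Ps = 71.2 + (2/15)·1026 = 208.
Government outlay = subsidy × quantity = 93 × 1026 = 95418.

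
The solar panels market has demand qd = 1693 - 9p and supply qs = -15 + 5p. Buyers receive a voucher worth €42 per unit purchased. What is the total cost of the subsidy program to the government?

Pre-subsidy: 1693 - 9p = -15 + 5p gives p* = 122, q* = 595.
With the rebate, buyers effectively pay pb = ps − 42, where ps is the price sellers receive.
Demand in terms of ps becomes qd = 1693 − 9(ps − 42) = 2071 - 9ps. Setting this equal to supply: 2071 - 9ps = -15 + 5ps, so ps = 149.
Buyers pay pb = 149 − 42 = 107; q' = -15 + 5·149 = 730.
Government outlay = subsidy × quantity = 42 × 730 = 30660.

Government cost = €30660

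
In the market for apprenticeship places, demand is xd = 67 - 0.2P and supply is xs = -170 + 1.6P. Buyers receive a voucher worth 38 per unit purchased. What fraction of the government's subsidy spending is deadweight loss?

DWL / government spending = 76/1067

Pre-subsidy: 67 - 0.2P = -170 + 1.6P gives P* = 395/3, x* = 122/3.
With the rebate, buyers effectively pay Pb = Ps − 38, where Ps is the price sellers receive.
Demand in terms of Ps becomes xd = 67 − 0.2(Ps − 38) = 74.6 - 0.2Ps. Setting this equal to supply: 74.6 - 0.2Ps = -170 + 1.6Ps, so Ps = 1223/9.
Buyers pay Pb = 1223/9 − 38 = 881/9; x' = -170 + 1.6·(1223/9) = 2134/45.
ΔCS = ½(122/3 + 2134/45)(395/3 − 881/9) = 602528/405; ΔPS = ½(122/3 + 2134/45)(1223/9 − 395/3) = 75316/405.
Government spending = 38 × 2134/45 = 81092/45.
DWL = ½ × 38 × (2134/45 − 122/3) = 5776/45; fraction = (5776/45) / (81092/45) = 76/1067.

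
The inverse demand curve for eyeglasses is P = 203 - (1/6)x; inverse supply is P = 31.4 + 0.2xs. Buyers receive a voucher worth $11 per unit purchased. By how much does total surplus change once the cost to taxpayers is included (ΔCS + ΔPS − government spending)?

Net change in total surplus = -$165

Pre-subsidy: 203 - (1/6)x = 31.4 + 0.2x gives x* = 468 and P* = 125.
With the rebate, buyers effectively pay Pb = Ps − 11, where Ps is the price sellers receive.
On the curves, Pb = 203 - (1/6)x and Ps = 31.4 + 0.2x; the wedge Ps − Pb = 11 gives 31.4 + 0.2x − (203 - (1/6)x) = 11, so x' = 498.
Then Pb = 203 − (1/6)·498 = 120 and Ps = 31.4 + 0.2·498 = 131.
ΔCS = ½(468 + 498)(125 − 120) = 2415; ΔPS = ½(468 + 498)(131 − 125) = 2898.
Government spending = 11 × 498 = 5478.
Net change = 2415 + 2898 − 5478 = -165. The loss equals the DWL triangle ½·11·30.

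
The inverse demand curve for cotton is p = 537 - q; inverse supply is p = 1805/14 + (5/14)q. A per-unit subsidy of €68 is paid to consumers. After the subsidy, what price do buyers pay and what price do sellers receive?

Pre-subsidy: 537 - q = 1805/14 + (5/14)q gives q* = 5713/19 and p* = 4490/19.
With the rebate, buyers effectively pay pb = ps − 68, where ps is the price sellers receive.
On the curves, pb = 537 - q and ps = 1805/14 + (5/14)q; the wedge ps − pb = 68 gives 1805/14 + (5/14)q − (537 - q) = 68, so q' = 6665/19.
Then pb = 537 − 1·(6665/19) = 3538/19 and ps = 1805/14 + (5/14)·(6665/19) = 4830/19.

Buyers pay 3538/19; sellers receive 4830/19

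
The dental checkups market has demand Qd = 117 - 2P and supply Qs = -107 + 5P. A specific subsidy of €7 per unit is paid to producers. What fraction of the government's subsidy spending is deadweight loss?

Pre-subsidy: 117 - 2P = -107 + 5P gives P* = 32, Q* = 53.
With the subsidy, sellers receive Ps = Pb + 7 for each unit, where Pb is the price buyers pay.
Supply in terms of Pb becomes Qs = -107 + 5(Pb + 7) = -72 + 5Pb. Setting this equal to demand: 117 - 2Pb = -72 + 5Pb, so Pb = 27.
Sellers receive Ps = 27 + 7 = 34; Q' = 117 − 2·27 = 63.
ΔCS = ½(53 + 63)(32 − 27) = 290; ΔPS = ½(53 + 63)(34 − 32) = 116.
Government spending = 7 × 63 = 441.
DWL = ½ × 7 × (63 − 53) = 35; fraction = 35 / 441 = 5/63.

DWL / government spending = 5/63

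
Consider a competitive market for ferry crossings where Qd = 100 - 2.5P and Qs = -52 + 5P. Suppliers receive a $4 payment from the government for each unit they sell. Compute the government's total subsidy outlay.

Government cost = $224

Pre-subsidy: 100 - 2.5P = -52 + 5P gives P* = 304/15, Q* = 148/3.
With the subsidy, sellers receive Ps = Pb + 4 for each unit, where Pb is the price buyers pay.
Supply in terms of Pb becomes Qs = -52 + 5(Pb + 4) = -32 + 5Pb. Setting this equal to demand: 100 - 2.5Pb = -32 + 5Pb, so Pb = 17.6.
Sellers receive Ps = 17.6 + 4 = 21.6; Q' = 100 − 2.5·17.6 = 56.
Government outlay = subsidy × quantity = 4 × 56 = 224.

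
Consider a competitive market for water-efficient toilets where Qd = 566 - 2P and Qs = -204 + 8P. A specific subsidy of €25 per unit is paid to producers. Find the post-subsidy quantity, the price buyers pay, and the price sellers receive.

Pre-subsidy: 566 - 2P = -204 + 8P gives P* = 77, Q* = 412.
With the subsidy, sellers receive Ps = Pb + 25 for each unit, where Pb is the price buyers pay.
Supply in terms of Pb becomes Qs = -204 + 8(Pb + 25) = -4 + 8Pb. Setting this equal to demand: 566 - 2Pb = -4 + 8Pb, so Pb = 57.
Sellers receive Ps = 57 + 25 = 82; Q' = 566 − 2·57 = 452.

Q' = 452; buyers pay €57; sellers receive €82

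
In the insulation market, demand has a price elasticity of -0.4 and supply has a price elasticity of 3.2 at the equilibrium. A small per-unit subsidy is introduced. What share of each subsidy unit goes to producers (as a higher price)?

For a small subsidy around the equilibrium, the benefit split depends on the relative slopes, which at a point are proportional to the elasticities.
Buyer share = εs/(εs + |εd|) = 3.2/(3.2 + 0.4) = 8/9; seller share = |εd|/(εs + |εd|) = 1/9.
So producers capture 1/9 of the subsidy.

Producer share = 1/9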